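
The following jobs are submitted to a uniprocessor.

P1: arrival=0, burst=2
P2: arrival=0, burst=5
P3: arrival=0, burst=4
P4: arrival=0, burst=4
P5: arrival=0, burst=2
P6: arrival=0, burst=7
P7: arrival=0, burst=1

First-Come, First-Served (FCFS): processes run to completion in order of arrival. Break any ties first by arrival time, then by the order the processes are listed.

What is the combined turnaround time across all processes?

Schedule: | P1 0-2 | P2 2-7 | P3 7-11 | P4 11-15 | P5 15-17 | P6 17-24 | P7 24-25 |
Completion: P1=2  P2=7  P3=11  P4=15  P5=17  P6=24  P7=25
Turnaround (C−A): P1=2  P2=7  P3=11  P4=15  P5=17  P6=24  P7=25
Turnaround = completion − arrival: P1=2, P2=7, P3=11, P4=15, P5=17, P6=24, P7=25
Total turnaround = 2 + 7 + 11 + 15 + 17 + 24 + 25 = 101

101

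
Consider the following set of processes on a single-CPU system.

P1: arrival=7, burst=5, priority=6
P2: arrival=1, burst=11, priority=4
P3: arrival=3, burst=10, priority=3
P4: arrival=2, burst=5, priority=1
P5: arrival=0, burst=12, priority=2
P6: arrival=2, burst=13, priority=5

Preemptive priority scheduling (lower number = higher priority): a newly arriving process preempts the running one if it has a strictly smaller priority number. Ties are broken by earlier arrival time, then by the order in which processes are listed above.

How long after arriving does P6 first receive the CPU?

36

Timeline: | P5 0-2 | P4 2-7 | P5 7-17 | P3 17-27 | P2 27-38 | P6 38-51 | P1 51-56 |
Completion: P1=56  P2=38  P3=27  P4=7  P5=17  P6=51
Response(P6) = first start − arrival = 38 − 2 = 36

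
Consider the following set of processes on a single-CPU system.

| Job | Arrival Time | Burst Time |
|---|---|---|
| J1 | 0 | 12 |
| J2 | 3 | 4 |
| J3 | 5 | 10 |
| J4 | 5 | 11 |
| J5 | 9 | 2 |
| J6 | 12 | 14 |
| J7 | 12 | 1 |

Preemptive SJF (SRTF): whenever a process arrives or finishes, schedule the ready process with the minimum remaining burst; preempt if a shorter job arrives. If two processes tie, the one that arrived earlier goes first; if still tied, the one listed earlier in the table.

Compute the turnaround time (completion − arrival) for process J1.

19

Schedule: | J1 0-3 | J2 3-7 | J1 7-9 | J5 9-11 | J1 11-12 | J7 12-13 | J1 13-19 | J3 19-29 | J4 29-40 | J6 40-54 |
Completion: J1=19  J2=7  J3=29  J4=40  J5=11  J6=54  J7=13
Turnaround(J1) = completion − arrival = 19 − 0 = 19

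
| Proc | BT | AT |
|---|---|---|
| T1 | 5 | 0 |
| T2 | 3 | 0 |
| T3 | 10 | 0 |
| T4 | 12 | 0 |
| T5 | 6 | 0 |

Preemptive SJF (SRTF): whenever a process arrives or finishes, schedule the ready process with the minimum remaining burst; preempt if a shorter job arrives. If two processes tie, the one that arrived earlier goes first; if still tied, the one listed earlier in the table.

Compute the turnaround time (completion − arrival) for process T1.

Timeline: | T2 0-3 | T1 3-8 | T5 8-14 | T3 14-24 | T4 24-36 |
Completion: T1=8  T2=3  T3=24  T4=36  T5=14
Turnaround (C−A): T1=8  T2=3  T3=24  T4=36  T5=14
Turnaround(T1) = completion − arrival = 8 − 0 = 8

8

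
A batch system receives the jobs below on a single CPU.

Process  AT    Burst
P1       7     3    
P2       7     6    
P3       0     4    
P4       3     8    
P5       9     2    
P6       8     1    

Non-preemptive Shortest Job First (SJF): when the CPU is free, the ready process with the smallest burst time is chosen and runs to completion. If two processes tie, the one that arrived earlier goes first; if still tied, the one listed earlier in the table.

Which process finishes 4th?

Gantt: | P3 0-4 | P4 4-12 | P6 12-13 | P5 13-15 | P1 15-18 | P2 18-24 |
Completion: P1=18  P2=24  P3=4  P4=12  P5=15  P6=13
Finish order: P3 → P4 → P6 → P5 → P1 → P2

P5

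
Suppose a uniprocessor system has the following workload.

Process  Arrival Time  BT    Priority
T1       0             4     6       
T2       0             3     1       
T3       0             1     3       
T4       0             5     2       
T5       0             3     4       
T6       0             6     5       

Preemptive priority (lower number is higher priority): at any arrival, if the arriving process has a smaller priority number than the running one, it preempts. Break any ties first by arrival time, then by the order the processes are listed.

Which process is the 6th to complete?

Gantt: | T2 0-3 | T4 3-8 | T3 8-9 | T5 9-12 | T6 12-18 | T1 18-22 |
Completion: T1=22  T2=3  T3=9  T4=8  T5=12  T6=18
Turnaround (C−A): T1=22  T2=3  T3=9  T4=8  T5=12  T6=18
Finish order: T2 → T4 → T3 → T5 → T6 → T1

T1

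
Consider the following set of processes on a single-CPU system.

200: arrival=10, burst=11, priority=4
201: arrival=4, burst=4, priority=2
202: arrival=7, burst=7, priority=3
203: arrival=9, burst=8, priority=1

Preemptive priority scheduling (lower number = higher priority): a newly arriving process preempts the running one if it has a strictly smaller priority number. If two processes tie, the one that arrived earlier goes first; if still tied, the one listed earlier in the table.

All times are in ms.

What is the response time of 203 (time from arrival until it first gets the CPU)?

0

Schedule: | idle 0-4 | 201 4-8 | 202 8-9 | 203 9-17 | 202 17-23 | 200 23-34 |
Completion: 200=34  201=8  202=23  203=17
Turnaround (C−A): 200=24  201=4  202=16  203=8
Response(203) = first start − arrival = 9 − 9 = 0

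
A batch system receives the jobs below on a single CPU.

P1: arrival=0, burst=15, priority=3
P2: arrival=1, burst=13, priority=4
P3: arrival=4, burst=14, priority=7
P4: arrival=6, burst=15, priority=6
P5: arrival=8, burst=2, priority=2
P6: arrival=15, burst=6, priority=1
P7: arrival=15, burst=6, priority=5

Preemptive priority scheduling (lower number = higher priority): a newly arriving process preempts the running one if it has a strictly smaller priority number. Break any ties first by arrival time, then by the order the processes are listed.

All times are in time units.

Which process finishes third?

P1

Gantt: | P1 0-8 | P5 8-10 | P1 10-15 | P6 15-21 | P1 21-23 | P2 23-36 | P7 36-42 | P4 42-57 | P3 57-71 |
Completion: P1=23  P2=36  P3=71  P4=57  P5=10  P6=21  P7=42
Turnaround (C−A): P1=23  P2=35  P3=67  P4=51  P5=2  P6=6  P7=27
Finish order: P5 → P6 → P1 → P2 → P7 → P4 → P3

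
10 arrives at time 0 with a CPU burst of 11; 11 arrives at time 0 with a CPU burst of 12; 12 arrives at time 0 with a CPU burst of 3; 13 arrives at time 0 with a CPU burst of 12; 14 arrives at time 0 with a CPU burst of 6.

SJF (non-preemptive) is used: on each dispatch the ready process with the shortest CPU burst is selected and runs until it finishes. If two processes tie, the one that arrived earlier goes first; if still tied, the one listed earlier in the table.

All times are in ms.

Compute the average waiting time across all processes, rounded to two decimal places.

12.80

Gantt: | 12 0-3 | 14 3-9 | 10 9-20 | 11 20-32 | 13 32-44 |
Completion: 10=20  11=32  12=3  13=44  14=9
Waiting times: 10=9, 11=20, 12=0, 13=32, 14=3
Average waiting = (9+20+0+32+3) / 5 = 64/5 = 12.80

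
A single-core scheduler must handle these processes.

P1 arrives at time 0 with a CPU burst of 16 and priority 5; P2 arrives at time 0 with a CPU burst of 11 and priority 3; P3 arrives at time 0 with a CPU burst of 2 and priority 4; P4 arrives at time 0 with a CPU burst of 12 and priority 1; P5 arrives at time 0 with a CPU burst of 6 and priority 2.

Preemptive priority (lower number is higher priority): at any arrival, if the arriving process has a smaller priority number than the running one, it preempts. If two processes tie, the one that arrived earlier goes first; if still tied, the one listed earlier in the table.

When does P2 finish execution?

29

Timeline: | P4 0-12 | P5 12-18 | P2 18-29 | P3 29-31 | P1 31-47 |
Completion: P1=47  P2=29  P3=31  P4=12  P5=18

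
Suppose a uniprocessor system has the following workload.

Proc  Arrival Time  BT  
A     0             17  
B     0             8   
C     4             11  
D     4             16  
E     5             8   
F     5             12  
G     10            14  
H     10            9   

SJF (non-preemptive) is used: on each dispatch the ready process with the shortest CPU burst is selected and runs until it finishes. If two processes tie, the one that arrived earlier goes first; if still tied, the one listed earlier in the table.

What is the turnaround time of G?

52

Gantt: | B 0-8 | E 8-16 | H 16-25 | C 25-36 | F 36-48 | G 48-62 | D 62-78 | A 78-95 |
Completion: A=95  B=8  C=36  D=78  E=16  F=48  G=62  H=25
Turnaround(G) = completion − arrival = 62 − 10 = 52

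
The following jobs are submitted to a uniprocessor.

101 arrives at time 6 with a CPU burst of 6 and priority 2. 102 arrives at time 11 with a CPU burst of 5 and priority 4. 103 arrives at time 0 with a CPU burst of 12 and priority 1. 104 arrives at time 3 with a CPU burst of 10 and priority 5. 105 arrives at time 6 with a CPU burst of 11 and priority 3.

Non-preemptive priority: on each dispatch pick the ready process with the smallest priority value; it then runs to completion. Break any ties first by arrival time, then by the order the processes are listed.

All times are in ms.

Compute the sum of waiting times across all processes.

67

Gantt: | 103 0-12 | 101 12-18 | 105 18-29 | 102 29-34 | 104 34-44 |
Completion: 101=18  102=34  103=12  104=44  105=29
Turnaround (C−A): 101=12  102=23  103=12  104=41  105=23
Waiting = turnaround − burst: 101=6, 102=18, 103=0, 104=31, 105=12
Total waiting = 6 + 18 + 0 + 31 + 12 = 67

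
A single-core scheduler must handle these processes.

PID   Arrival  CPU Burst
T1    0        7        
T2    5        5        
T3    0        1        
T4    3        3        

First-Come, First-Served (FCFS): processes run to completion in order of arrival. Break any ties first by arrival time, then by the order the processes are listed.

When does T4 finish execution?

11

Timeline: | T1 0-7 | T3 7-8 | T4 8-11 | T2 11-16 |
Completion: T1=7  T2=16  T3=8  T4=11
Turnaround (C−A): T1=7  T2=11  T3=8  T4=8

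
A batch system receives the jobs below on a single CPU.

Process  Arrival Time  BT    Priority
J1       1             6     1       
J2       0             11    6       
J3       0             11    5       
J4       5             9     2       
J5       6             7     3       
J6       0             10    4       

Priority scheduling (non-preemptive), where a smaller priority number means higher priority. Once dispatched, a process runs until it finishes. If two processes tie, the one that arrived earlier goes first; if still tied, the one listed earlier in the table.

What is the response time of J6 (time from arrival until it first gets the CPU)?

0

Gantt: | J6 0-10 | J1 10-16 | J4 16-25 | J5 25-32 | J3 32-43 | J2 43-54 |
Completion: J1=16  J2=54  J3=43  J4=25  J5=32  J6=10
Turnaround (C−A): J1=15  J2=54  J3=43  J4=20  J5=26  J6=10
Response(J6) = first start − arrival = 0 − 0 = 0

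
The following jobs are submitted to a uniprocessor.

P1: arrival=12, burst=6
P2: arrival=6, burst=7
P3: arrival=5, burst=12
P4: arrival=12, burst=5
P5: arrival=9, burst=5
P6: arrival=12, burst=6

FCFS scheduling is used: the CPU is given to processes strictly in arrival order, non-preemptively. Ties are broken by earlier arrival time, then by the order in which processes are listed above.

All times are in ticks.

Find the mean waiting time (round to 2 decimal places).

15.67

Schedule: | idle 0-5 | P3 5-17 | P2 17-24 | P5 24-29 | P1 29-35 | P4 35-40 | P6 40-46 |
Completion: P1=35  P2=24  P3=17  P4=40  P5=29  P6=46
Turnaround (C−A): P1=23  P2=18  P3=12  P4=28  P5=20  P6=34
Waiting times: P1=17, P2=11, P3=0, P4=23, P5=15, P6=28
Average waiting = (17+11+0+23+15+28) / 6 = 94/6 = 15.67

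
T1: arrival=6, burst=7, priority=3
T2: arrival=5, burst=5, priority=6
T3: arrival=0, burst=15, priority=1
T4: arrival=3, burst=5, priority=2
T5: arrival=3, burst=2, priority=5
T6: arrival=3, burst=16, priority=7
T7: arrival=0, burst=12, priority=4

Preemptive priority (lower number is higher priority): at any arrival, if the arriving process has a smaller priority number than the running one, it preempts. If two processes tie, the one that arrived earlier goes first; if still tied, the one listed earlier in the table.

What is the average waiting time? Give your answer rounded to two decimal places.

Schedule: | T3 0-15 | T4 15-20 | T1 20-27 | T7 27-39 | T5 39-41 | T2 41-46 | T6 46-62 |
Completion: T1=27  T2=46  T3=15  T4=20  T5=41  T6=62  T7=39
Turnaround (C−A): T1=21  T2=41  T3=15  T4=17  T5=38  T6=59  T7=39
Waiting times: T1=14, T2=36, T3=0, T4=12, T5=36, T6=43, T7=27
Average waiting = (14+36+0+12+36+43+27) / 7 = 168/7 = 24.00

24.00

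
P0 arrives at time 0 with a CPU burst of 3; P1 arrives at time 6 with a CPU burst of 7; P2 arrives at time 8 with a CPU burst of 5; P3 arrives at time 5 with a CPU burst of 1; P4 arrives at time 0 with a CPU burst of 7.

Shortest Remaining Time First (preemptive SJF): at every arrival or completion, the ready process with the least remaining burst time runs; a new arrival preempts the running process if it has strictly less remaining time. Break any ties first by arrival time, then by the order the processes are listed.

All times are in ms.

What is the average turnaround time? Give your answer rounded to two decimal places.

Timeline: | P0 0-3 | P4 3-5 | P3 5-6 | P4 6-11 | P2 11-16 | P1 16-23 |
Completion: P0=3  P1=23  P2=16  P3=6  P4=11
Turnaround (C−A): P0=3  P1=17  P2=8  P3=1  P4=11
Turnaround times: P0=3, P1=17, P2=8, P3=1, P4=11
Average turnaround = (3+17+8+1+11) / 5 = 40/5 = 8.00

8.00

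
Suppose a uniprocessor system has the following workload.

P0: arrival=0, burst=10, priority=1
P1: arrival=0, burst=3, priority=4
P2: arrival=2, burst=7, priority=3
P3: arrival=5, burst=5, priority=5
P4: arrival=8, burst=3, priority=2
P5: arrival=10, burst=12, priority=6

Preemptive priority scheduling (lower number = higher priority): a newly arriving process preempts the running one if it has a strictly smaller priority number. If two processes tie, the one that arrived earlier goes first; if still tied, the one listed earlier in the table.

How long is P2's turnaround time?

18

Timeline: | P0 0-10 | P4 10-13 | P2 13-20 | P1 20-23 | P3 23-28 | P5 28-40 |
Completion: P0=10  P1=23  P2=20  P3=28  P4=13  P5=40
Turnaround (C−A): P0=10  P1=23  P2=18  P3=23  P4=5  P5=30
Turnaround(P2) = completion − arrival = 20 − 2 = 18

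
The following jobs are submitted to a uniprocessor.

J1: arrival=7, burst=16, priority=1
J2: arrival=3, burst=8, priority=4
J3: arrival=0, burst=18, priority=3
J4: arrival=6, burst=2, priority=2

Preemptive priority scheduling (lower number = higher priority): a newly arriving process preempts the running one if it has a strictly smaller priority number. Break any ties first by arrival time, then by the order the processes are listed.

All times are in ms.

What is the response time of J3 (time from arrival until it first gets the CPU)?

0

Gantt: | J3 0-6 | J4 6-7 | J1 7-23 | J4 23-24 | J3 24-36 | J2 36-44 |
Completion: J1=23  J2=44  J3=36  J4=24
Response(J3) = first start − arrival = 0 − 0 = 0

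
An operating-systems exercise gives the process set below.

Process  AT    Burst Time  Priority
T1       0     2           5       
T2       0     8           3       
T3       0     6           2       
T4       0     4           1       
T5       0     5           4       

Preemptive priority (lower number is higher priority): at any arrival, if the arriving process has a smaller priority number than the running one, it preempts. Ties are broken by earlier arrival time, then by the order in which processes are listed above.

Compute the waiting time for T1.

23

Timeline: | T4 0-4 | T3 4-10 | T2 10-18 | T5 18-23 | T1 23-25 |
Completion: T1=25  T2=18  T3=10  T4=4  T5=23
Waiting(T1) = turnaround − burst = 25 − 2 = 23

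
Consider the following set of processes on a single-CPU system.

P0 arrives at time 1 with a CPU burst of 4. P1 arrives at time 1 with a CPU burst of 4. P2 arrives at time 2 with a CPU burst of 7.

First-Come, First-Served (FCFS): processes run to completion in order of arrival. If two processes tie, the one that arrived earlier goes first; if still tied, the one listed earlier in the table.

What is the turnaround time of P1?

8

Timeline: | idle 0-1 | P0 1-5 | P1 5-9 | P2 9-16 |
Completion: P0=5  P1=9  P2=16
Turnaround (C−A): P0=4  P1=8  P2=14
Turnaround(P1) = completion − arrival = 9 − 1 = 8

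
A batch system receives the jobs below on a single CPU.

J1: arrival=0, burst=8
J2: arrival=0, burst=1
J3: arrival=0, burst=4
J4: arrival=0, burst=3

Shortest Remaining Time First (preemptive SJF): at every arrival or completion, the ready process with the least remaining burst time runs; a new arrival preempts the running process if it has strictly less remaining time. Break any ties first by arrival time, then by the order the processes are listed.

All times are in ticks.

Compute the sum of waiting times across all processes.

Timeline: | J2 0-1 | J4 1-4 | J3 4-8 | J1 8-16 |
Completion: J1=16  J2=1  J3=8  J4=4
Waiting = turnaround − burst: J1=8, J2=0, J3=4, J4=1
Total waiting = 8 + 0 + 4 + 1 = 13

13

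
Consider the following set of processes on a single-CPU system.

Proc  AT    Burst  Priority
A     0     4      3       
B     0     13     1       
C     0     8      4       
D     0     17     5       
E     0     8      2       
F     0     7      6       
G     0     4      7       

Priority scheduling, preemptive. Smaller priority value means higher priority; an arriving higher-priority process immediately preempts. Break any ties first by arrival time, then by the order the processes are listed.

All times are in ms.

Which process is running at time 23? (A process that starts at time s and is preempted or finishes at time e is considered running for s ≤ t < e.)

Schedule: | B 0-13 | E 13-21 | A 21-25 | C 25-33 | D 33-50 | F 50-57 | G 57-61 |
Completion: A=25  B=13  C=33  D=50  E=21  F=57  G=61
Turnaround (C−A): A=25  B=13  C=33  D=50  E=21  F=57  G=61

A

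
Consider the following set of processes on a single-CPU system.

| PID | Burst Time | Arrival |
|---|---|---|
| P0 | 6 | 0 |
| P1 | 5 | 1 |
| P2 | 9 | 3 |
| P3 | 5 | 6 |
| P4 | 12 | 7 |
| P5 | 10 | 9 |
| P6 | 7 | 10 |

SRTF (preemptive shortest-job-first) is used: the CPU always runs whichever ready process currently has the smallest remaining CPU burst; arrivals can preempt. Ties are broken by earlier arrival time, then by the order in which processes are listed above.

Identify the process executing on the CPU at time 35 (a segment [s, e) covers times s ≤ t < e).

P5

Schedule: | P0 0-6 | P1 6-11 | P3 11-16 | P6 16-23 | P2 23-32 | P5 32-42 | P4 42-54 |
Completion: P0=6  P1=11  P2=32  P3=16  P4=54  P5=42  P6=23
Turnaround (C−A): P0=6  P1=10  P2=29  P3=10  P4=47  P5=33  P6=13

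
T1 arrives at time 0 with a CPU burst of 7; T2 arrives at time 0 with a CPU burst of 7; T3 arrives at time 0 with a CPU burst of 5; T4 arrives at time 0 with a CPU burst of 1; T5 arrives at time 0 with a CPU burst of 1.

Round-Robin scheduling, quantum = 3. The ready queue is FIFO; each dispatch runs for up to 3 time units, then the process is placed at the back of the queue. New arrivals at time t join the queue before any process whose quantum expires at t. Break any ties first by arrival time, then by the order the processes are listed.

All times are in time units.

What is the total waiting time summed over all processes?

Timeline: | T1 0-3 | T2 3-6 | T3 6-9 | T4 9-10 | T5 10-11 | T1 11-14 | T2 14-17 | T3 17-19 | T1 19-20 | T2 20-21 |
Completion: T1=20  T2=21  T3=19  T4=10  T5=11
Turnaround (C−A): T1=20  T2=21  T3=19  T4=10  T5=11
Waiting = turnaround − burst: T1=13, T2=14, T3=14, T4=9, T5=10
Total waiting = 13 + 14 + 14 + 9 + 10 = 60

60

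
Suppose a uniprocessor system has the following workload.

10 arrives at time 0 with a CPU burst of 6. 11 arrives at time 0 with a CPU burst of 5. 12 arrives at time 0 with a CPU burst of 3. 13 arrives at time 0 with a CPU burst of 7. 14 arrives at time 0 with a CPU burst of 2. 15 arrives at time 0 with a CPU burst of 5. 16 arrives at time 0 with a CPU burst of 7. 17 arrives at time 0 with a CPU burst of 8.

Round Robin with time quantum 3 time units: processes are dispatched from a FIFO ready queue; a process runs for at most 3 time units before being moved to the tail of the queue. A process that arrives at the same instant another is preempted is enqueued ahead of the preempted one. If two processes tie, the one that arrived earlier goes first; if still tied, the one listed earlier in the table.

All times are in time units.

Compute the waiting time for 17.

Schedule: | 10 0-3 | 11 3-6 | 12 6-9 | 13 9-12 | 14 12-14 | 15 14-17 | 16 17-20 | 17 20-23 | 10 23-26 | 11 26-28 | 13 28-31 | 15 31-33 | 16 33-36 | 17 36-39 | 13 39-40 | 16 40-41 | 17 41-43 |
Completion: 10=26  11=28  12=9  13=40  14=14  15=33  16=41  17=43
Turnaround (C−A): 10=26  11=28  12=9  13=40  14=14  15=33  16=41  17=43
Waiting(17) = turnaround − burst = 43 − 8 = 35

35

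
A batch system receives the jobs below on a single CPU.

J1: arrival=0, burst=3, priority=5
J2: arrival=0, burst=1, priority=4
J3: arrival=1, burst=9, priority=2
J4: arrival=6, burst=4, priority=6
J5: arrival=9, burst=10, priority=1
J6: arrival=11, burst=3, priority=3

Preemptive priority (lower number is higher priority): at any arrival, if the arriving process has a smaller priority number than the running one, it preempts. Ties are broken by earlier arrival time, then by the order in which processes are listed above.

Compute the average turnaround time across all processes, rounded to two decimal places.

15.33

Schedule: | J2 0-1 | J3 1-9 | J5 9-19 | J3 19-20 | J6 20-23 | J1 23-26 | J4 26-30 |
Completion: J1=26  J2=1  J3=20  J4=30  J5=19  J6=23
Turnaround (C−A): J1=26  J2=1  J3=19  J4=24  J5=10  J6=12
Turnaround times: J1=26, J2=1, J3=19, J4=24, J5=10, J6=12
Average turnaround = (26+1+19+24+10+12) / 6 = 92/6 = 15.33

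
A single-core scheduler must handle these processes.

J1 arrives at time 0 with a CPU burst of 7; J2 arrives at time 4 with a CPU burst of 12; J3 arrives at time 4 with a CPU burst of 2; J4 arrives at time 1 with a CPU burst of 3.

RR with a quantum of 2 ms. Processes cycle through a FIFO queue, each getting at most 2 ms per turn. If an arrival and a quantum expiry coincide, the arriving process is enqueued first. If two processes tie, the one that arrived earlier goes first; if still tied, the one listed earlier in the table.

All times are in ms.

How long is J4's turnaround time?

10

Schedule: | J1 0-2 | J4 2-4 | J1 4-6 | J2 6-8 | J3 8-10 | J4 10-11 | J1 11-13 | J2 13-15 | J1 15-16 | J2 16-24 |
Completion: J1=16  J2=24  J3=10  J4=11
Turnaround (C−A): J1=16  J2=20  J3=6  J4=10
Turnaround(J4) = completion − arrival = 11 − 1 = 10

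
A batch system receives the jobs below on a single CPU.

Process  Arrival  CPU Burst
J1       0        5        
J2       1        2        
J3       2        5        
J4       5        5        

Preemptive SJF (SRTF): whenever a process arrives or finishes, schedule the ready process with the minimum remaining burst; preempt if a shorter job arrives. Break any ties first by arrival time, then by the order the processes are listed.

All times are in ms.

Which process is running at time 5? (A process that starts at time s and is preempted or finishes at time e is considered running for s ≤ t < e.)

J1

Schedule: | J1 0-1 | J2 1-3 | J1 3-7 | J3 7-12 | J4 12-17 |
Completion: J1=7  J2=3  J3=12  J4=17
Turnaround (C−A): J1=7  J2=2  J3=10  J4=12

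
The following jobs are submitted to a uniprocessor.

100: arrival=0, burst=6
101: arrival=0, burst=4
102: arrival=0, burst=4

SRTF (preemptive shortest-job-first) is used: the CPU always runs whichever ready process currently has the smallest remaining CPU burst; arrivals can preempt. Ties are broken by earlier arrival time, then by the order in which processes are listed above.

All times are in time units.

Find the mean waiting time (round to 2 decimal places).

Schedule: | 101 0-4 | 102 4-8 | 100 8-14 |
Completion: 100=14  101=4  102=8
Waiting times: 100=8, 101=0, 102=4
Average waiting = (8+0+4) / 3 = 12/3 = 4.00

4.00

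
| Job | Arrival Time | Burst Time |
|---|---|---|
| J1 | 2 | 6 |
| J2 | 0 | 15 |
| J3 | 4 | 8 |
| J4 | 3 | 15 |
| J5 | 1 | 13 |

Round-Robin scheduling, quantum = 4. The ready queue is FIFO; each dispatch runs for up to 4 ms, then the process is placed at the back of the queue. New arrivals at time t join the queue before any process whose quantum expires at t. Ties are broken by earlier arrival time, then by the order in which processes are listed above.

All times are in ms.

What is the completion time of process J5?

54

Timeline: | J2 0-4 | J5 4-8 | J1 8-12 | J4 12-16 | J3 16-20 | J2 20-24 | J5 24-28 | J1 28-30 | J4 30-34 | J3 34-38 | J2 38-42 | J5 42-46 | J4 46-50 | J2 50-53 | J5 53-54 | J4 54-57 |
Completion: J1=30  J2=53  J3=38  J4=57  J5=54
Turnaround (C−A): J1=28  J2=53  J3=34  J4=54  J5=53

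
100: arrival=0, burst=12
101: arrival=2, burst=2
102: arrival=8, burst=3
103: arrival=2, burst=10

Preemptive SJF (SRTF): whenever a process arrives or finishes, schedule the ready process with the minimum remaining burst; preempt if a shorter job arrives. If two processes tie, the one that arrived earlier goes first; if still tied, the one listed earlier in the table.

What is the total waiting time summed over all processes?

20

Schedule: | 100 0-2 | 101 2-4 | 100 4-8 | 102 8-11 | 100 11-17 | 103 17-27 |
Completion: 100=17  101=4  102=11  103=27
Turnaround (C−A): 100=17  101=2  102=3  103=25
Waiting = turnaround − burst: 100=5, 101=0, 102=0, 103=15
Total waiting = 5 + 0 + 0 + 15 = 20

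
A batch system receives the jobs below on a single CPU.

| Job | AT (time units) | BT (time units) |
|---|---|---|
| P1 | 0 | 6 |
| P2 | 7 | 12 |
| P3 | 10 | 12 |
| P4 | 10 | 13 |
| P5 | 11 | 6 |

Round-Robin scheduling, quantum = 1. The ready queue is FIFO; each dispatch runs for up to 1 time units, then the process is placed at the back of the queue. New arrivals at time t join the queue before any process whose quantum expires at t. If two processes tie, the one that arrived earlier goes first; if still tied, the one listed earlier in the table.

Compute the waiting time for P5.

17

Gantt: | P1 0-6 | idle 6-7 | P2 7-10 | P3 10-11 | P4 11-12 | P2 12-13 | P5 13-14 | P3 14-15 | P4 15-16 | P2 16-17 | P5 17-18 | P3 18-19 | P4 19-20 | P2 20-21 | P5 21-22 | P3 22-23 | P4 23-24 | P2 24-25 | P5 25-26 | P3 26-27 | P4 27-28 | P2 28-29 | P5 29-30 | P3 30-31 | P4 31-32 | P2 32-33 | P5 33-34 | P3 34-35 | P4 35-36 | P2 36-37 | P3 37-38 | P4 38-39 | P2 39-40 | P3 40-41 | P4 41-42 | P2 42-43 | P3 43-44 | P4 44-45 | P3 45-46 | P4 46-47 | P3 47-48 | P4 48-50 |
Completion: P1=6  P2=43  P3=48  P4=50  P5=34
Turnaround (C−A): P1=6  P2=36  P3=38  P4=40  P5=23
Waiting(P5) = turnaround − burst = 23 − 6 = 17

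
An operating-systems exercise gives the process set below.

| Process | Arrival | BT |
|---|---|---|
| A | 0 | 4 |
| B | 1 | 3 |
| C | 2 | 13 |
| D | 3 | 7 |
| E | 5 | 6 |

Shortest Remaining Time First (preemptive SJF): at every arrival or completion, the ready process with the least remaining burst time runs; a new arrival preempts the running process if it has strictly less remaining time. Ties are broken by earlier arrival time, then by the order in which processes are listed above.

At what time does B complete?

7

Schedule: | A 0-4 | B 4-7 | E 7-13 | D 13-20 | C 20-33 |
Completion: A=4  B=7  C=33  D=20  E=13
Turnaround (C−A): A=4  B=6  C=31  D=17  E=8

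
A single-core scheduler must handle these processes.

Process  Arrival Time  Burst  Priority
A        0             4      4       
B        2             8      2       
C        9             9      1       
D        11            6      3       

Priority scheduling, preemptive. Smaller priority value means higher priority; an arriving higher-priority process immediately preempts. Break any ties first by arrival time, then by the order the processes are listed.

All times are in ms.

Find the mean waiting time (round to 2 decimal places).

Schedule: | A 0-2 | B 2-9 | C 9-18 | B 18-19 | D 19-25 | A 25-27 |
Completion: A=27  B=19  C=18  D=25
Waiting times: A=23, B=9, C=0, D=8
Average waiting = (23+9+0+8) / 4 = 40/4 = 10.00

10.00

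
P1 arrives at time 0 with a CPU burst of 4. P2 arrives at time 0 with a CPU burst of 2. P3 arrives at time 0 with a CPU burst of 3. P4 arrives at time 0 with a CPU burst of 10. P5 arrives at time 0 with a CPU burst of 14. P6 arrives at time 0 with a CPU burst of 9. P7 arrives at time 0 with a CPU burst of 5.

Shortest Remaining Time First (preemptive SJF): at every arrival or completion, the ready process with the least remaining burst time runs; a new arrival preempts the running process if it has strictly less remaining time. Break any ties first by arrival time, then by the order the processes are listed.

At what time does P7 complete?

Gantt: | P2 0-2 | P3 2-5 | P1 5-9 | P7 9-14 | P6 14-23 | P4 23-33 | P5 33-47 |
Completion: P1=9  P2=2  P3=5  P4=33  P5=47  P6=23  P7=14
Turnaround (C−A): P1=9  P2=2  P3=5  P4=33  P5=47  P6=23  P7=14

14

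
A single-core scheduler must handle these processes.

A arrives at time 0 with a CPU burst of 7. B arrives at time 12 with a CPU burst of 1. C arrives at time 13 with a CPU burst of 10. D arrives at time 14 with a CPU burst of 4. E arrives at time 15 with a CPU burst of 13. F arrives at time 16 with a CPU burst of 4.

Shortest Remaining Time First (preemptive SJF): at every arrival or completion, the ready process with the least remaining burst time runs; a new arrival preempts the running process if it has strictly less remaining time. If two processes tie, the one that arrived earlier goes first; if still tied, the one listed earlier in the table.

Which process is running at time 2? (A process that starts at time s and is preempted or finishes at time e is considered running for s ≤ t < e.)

A

Timeline: | A 0-7 | idle 7-12 | B 12-13 | C 13-14 | D 14-18 | F 18-22 | C 22-31 | E 31-44 |
Completion: A=7  B=13  C=31  D=18  E=44  F=22
Turnaround (C−A): A=7  B=1  C=18  D=4  E=29  F=6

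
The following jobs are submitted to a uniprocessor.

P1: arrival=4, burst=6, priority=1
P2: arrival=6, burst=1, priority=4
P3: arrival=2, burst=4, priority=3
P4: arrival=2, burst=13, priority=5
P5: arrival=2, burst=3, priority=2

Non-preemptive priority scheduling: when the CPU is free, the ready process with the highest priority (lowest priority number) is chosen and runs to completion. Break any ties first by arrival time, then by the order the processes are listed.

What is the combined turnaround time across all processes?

60

Gantt: | idle 0-2 | P5 2-5 | P1 5-11 | P3 11-15 | P2 15-16 | P4 16-29 |
Completion: P1=11  P2=16  P3=15  P4=29  P5=5
Turnaround = completion − arrival: P1=7, P2=10, P3=13, P4=27, P5=3
Total turnaround = 7 + 10 + 13 + 27 + 3 = 60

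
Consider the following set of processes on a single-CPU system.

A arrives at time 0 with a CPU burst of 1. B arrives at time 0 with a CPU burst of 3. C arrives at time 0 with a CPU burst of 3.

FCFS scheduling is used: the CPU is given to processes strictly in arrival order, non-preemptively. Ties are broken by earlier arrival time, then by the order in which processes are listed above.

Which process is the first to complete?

A

Schedule: | A 0-1 | B 1-4 | C 4-7 |
Completion: A=1  B=4  C=7
Turnaround (C−A): A=1  B=4  C=7
Finish order: A → B → C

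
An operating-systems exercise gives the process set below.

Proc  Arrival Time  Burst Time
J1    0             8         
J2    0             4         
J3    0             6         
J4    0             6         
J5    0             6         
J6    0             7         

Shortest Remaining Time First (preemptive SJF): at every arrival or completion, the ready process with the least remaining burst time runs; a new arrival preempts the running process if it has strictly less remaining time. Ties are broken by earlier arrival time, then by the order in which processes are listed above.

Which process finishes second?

J3

Schedule: | J2 0-4 | J3 4-10 | J4 10-16 | J5 16-22 | J6 22-29 | J1 29-37 |
Completion: J1=37  J2=4  J3=10  J4=16  J5=22  J6=29
Turnaround (C−A): J1=37  J2=4  J3=10  J4=16  J5=22  J6=29
Finish order: J2 → J3 → J4 → J5 → J6 → J1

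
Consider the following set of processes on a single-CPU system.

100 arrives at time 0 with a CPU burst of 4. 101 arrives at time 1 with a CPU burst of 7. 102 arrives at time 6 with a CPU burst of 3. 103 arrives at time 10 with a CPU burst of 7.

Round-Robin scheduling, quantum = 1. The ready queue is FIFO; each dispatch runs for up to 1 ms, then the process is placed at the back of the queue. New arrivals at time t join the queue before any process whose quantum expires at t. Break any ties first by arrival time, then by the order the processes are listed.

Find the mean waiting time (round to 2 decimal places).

Gantt: | 100 0-1 | 101 1-2 | 100 2-3 | 101 3-4 | 100 4-5 | 101 5-6 | 100 6-7 | 102 7-8 | 101 8-9 | 102 9-10 | 101 10-11 | 103 11-12 | 102 12-13 | 101 13-14 | 103 14-15 | 101 15-16 | 103 16-21 |
Completion: 100=7  101=16  102=13  103=21
Turnaround (C−A): 100=7  101=15  102=7  103=11
Waiting times: 100=3, 101=8, 102=4, 103=4
Average waiting = (3+8+4+4) / 4 = 19/4 = 4.75

4.75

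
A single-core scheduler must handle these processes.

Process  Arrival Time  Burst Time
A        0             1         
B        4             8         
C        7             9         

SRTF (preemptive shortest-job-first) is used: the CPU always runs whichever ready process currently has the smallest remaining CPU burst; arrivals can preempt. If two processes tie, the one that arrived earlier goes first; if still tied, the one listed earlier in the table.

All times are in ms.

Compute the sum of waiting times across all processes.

5

Schedule: | A 0-1 | idle 1-4 | B 4-12 | C 12-21 |
Completion: A=1  B=12  C=21
Turnaround (C−A): A=1  B=8  C=14
Waiting = turnaround − burst: A=0, B=0, C=5
Total waiting = 0 + 0 + 5 = 5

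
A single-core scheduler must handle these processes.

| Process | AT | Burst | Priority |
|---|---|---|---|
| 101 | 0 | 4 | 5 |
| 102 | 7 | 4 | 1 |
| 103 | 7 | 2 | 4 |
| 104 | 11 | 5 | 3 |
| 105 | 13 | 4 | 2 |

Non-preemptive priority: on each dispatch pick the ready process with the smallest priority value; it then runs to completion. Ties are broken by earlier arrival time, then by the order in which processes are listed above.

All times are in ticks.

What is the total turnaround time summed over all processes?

35

Timeline: | 101 0-4 | idle 4-7 | 102 7-11 | 104 11-16 | 105 16-20 | 103 20-22 |
Completion: 101=4  102=11  103=22  104=16  105=20
Turnaround = completion − arrival: 101=4, 102=4, 103=15, 104=5, 105=7
Total turnaround = 4 + 4 + 15 + 5 + 7 = 35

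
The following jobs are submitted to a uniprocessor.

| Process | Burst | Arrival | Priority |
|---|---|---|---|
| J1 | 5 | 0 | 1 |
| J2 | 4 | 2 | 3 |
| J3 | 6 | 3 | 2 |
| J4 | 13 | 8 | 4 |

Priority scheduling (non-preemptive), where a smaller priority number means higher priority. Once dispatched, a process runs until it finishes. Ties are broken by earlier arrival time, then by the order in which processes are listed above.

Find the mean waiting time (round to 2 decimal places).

Gantt: | J1 0-5 | J3 5-11 | J2 11-15 | J4 15-28 |
Completion: J1=5  J2=15  J3=11  J4=28
Turnaround (C−A): J1=5  J2=13  J3=8  J4=20
Waiting times: J1=0, J2=9, J3=2, J4=7
Average waiting = (0+9+2+7) / 4 = 18/4 = 4.50

4.50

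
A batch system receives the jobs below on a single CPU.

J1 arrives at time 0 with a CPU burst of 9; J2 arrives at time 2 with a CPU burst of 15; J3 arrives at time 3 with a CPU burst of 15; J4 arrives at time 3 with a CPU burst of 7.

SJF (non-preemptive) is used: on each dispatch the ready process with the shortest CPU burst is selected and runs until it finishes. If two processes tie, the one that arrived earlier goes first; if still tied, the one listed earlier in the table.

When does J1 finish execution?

Schedule: | J1 0-9 | J4 9-16 | J2 16-31 | J3 31-46 |
Completion: J1=9  J2=31  J3=46  J4=16

9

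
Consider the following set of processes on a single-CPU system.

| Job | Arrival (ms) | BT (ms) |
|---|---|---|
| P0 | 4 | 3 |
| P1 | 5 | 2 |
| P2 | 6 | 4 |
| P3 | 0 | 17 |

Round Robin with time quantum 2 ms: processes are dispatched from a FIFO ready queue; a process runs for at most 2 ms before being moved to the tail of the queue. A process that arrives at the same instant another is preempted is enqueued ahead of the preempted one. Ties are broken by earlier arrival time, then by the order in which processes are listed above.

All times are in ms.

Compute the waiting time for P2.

7

Gantt: | P3 0-4 | P0 4-6 | P3 6-8 | P1 8-10 | P2 10-12 | P0 12-13 | P3 13-15 | P2 15-17 | P3 17-26 |
Completion: P0=13  P1=10  P2=17  P3=26
Turnaround (C−A): P0=9  P1=5  P2=11  P3=26
Waiting(P2) = turnaround − burst = 11 − 4 = 7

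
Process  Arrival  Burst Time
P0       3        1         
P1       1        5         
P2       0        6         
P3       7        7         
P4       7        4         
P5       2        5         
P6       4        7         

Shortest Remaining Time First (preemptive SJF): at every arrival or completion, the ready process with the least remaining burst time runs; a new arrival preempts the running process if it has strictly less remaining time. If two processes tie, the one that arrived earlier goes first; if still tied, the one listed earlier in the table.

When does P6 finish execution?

28

Gantt: | P2 0-3 | P0 3-4 | P2 4-7 | P4 7-11 | P1 11-16 | P5 16-21 | P6 21-28 | P3 28-35 |
Completion: P0=4  P1=16  P2=7  P3=35  P4=11  P5=21  P6=28
Turnaround (C−A): P0=1  P1=15  P2=7  P3=28  P4=4  P5=19  P6=24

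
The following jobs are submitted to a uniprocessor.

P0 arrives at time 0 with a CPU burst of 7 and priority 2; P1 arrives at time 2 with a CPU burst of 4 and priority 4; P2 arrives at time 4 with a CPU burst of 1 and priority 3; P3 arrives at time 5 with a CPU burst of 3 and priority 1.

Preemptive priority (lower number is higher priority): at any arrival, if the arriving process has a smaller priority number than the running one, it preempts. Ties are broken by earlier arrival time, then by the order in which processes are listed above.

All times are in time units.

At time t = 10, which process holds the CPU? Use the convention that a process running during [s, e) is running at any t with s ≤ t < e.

Timeline: | P0 0-5 | P3 5-8 | P0 8-10 | P2 10-11 | P1 11-15 |
Completion: P0=10  P1=15  P2=11  P3=8

P2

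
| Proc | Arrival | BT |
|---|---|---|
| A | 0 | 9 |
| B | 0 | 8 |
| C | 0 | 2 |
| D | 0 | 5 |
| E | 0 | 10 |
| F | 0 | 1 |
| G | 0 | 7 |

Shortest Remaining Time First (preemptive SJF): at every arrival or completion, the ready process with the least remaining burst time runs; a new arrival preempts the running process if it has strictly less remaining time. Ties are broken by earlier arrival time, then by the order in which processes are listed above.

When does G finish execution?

Schedule: | F 0-1 | C 1-3 | D 3-8 | G 8-15 | B 15-23 | A 23-32 | E 32-42 |
Completion: A=32  B=23  C=3  D=8  E=42  F=1  G=15
Turnaround (C−A): A=32  B=23  C=3  D=8  E=42  F=1  G=15

15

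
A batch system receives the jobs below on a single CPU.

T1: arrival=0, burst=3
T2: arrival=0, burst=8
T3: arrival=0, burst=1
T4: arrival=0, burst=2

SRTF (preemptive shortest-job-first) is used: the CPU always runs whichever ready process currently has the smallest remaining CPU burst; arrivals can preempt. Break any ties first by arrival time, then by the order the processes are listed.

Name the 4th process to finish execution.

T2

Schedule: | T3 0-1 | T4 1-3 | T1 3-6 | T2 6-14 |
Completion: T1=6  T2=14  T3=1  T4=3
Finish order: T3 → T4 → T1 → T2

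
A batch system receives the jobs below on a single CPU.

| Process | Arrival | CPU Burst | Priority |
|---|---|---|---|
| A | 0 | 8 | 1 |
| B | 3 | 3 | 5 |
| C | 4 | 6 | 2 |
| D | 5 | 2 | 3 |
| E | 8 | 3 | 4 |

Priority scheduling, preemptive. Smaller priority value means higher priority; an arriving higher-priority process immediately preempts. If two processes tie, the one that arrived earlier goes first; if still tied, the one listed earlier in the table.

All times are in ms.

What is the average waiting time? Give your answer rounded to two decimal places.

Timeline: | A 0-8 | C 8-14 | D 14-16 | E 16-19 | B 19-22 |
Completion: A=8  B=22  C=14  D=16  E=19
Turnaround (C−A): A=8  B=19  C=10  D=11  E=11
Waiting times: A=0, B=16, C=4, D=9, E=8
Average waiting = (0+16+4+9+8) / 5 = 37/5 = 7.40

7.40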